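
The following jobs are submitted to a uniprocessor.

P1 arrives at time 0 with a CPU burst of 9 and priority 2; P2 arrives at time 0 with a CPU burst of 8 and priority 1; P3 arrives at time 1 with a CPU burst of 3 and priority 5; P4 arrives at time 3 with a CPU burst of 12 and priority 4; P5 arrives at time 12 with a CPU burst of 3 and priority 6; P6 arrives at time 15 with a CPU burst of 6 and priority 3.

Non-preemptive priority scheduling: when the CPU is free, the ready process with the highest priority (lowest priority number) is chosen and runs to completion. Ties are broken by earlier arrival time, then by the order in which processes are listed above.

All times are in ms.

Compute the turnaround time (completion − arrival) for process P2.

8

Gantt: | P2 0-8 | P1 8-17 | P6 17-23 | P4 23-35 | P3 35-38 | P5 38-41 |
Completion: P1=17  P2=8  P3=38  P4=35  P5=41  P6=23
Turnaround (C−A): P1=17  P2=8  P3=37  P4=32  P5=29  P6=8
Turnaround(P2) = completion − arrival = 8 − 0 = 8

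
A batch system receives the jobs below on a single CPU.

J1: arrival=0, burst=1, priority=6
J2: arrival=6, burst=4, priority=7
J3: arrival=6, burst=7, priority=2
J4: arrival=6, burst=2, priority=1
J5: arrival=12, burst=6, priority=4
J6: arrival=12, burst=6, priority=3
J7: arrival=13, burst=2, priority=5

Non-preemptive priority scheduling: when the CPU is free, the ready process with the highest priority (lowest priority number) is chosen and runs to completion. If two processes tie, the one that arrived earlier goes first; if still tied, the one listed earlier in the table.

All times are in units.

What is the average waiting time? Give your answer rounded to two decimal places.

Schedule: | J1 0-1 | idle 1-6 | J4 6-8 | J3 8-15 | J6 15-21 | J5 21-27 | J7 27-29 | J2 29-33 |
Completion: J1=1  J2=33  J3=15  J4=8  J5=27  J6=21  J7=29
Waiting times: J1=0, J2=23, J3=2, J4=0, J5=9, J6=3, J7=14
Average waiting = (0+23+2+0+9+3+14) / 7 = 51/7 = 7.29

7.29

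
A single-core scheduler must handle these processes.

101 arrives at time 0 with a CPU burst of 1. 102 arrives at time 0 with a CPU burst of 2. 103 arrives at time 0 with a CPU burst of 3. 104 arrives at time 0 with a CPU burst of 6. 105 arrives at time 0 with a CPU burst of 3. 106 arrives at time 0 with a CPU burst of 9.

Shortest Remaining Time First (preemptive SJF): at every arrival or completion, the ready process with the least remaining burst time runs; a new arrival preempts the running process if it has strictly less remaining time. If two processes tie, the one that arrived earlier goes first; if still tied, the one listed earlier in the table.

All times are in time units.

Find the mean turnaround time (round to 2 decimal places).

Gantt: | 101 0-1 | 102 1-3 | 103 3-6 | 105 6-9 | 104 9-15 | 106 15-24 |
Completion: 101=1  102=3  103=6  104=15  105=9  106=24
Turnaround (C−A): 101=1  102=3  103=6  104=15  105=9  106=24
Turnaround times: 101=1, 102=3, 103=6, 104=15, 105=9, 106=24
Average turnaround = (1+3+6+15+9+24) / 6 = 58/6 = 9.67

9.67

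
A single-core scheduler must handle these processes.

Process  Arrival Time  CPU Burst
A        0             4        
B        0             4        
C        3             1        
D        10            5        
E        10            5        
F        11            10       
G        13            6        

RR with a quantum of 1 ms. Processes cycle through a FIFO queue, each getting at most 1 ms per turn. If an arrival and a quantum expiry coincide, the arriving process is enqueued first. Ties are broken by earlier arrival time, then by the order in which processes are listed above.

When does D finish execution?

26

Timeline: | A 0-1 | B 1-2 | A 2-3 | B 3-4 | C 4-5 | A 5-6 | B 6-7 | A 7-8 | B 8-9 | idle 9-10 | D 10-11 | E 11-12 | F 12-13 | D 13-14 | E 14-15 | G 15-16 | F 16-17 | D 17-18 | E 18-19 | G 19-20 | F 20-21 | D 21-22 | E 22-23 | G 23-24 | F 24-25 | D 25-26 | E 26-27 | G 27-28 | F 28-29 | G 29-30 | F 30-31 | G 31-32 | F 32-36 |
Completion: A=8  B=9  C=5  D=26  E=27  F=36  G=32
Turnaround (C−A): A=8  B=9  C=2  D=16  E=17  F=25  G=19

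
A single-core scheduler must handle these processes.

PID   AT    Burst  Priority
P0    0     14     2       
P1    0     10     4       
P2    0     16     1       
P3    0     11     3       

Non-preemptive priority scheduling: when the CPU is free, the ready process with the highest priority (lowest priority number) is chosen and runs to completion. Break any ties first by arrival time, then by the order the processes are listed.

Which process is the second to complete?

Schedule: | P2 0-16 | P0 16-30 | P3 30-41 | P1 41-51 |
Completion: P0=30  P1=51  P2=16  P3=41
Turnaround (C−A): P0=30  P1=51  P2=16  P3=41
Finish order: P2 → P0 → P3 → P1

P0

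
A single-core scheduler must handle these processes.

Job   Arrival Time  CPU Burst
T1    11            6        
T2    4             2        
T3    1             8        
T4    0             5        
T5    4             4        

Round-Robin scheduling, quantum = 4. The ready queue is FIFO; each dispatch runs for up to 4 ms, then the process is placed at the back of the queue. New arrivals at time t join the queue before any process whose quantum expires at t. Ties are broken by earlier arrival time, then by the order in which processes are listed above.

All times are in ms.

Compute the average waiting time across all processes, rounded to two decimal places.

7.60

Timeline: | T4 0-4 | T3 4-8 | T2 8-10 | T5 10-14 | T4 14-15 | T3 15-19 | T1 19-25 |
Completion: T1=25  T2=10  T3=19  T4=15  T5=14
Turnaround (C−A): T1=14  T2=6  T3=18  T4=15  T5=10
Waiting times: T1=8, T2=4, T3=10, T4=10, T5=6
Average waiting = (8+4+10+10+6) / 5 = 38/5 = 7.60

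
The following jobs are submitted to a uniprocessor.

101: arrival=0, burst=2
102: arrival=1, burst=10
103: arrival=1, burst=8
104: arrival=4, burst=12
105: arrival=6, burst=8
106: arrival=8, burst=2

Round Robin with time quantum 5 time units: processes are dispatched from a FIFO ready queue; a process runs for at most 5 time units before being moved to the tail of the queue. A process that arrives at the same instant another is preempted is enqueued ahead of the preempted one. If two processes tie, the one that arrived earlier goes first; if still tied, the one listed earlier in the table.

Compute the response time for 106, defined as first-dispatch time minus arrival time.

19

Schedule: | 101 0-2 | 102 2-7 | 103 7-12 | 104 12-17 | 105 17-22 | 102 22-27 | 106 27-29 | 103 29-32 | 104 32-37 | 105 37-40 | 104 40-42 |
Completion: 101=2  102=27  103=32  104=42  105=40  106=29
Turnaround (C−A): 101=2  102=26  103=31  104=38  105=34  106=21
Response(106) = first start − arrival = 27 − 8 = 19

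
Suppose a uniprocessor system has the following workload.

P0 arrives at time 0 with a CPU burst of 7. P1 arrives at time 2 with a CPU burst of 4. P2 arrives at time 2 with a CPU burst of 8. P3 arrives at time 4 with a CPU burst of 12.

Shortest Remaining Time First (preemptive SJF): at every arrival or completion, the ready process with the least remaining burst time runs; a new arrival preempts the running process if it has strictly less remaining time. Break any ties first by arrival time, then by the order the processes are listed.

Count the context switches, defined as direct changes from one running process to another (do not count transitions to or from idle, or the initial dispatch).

4

Timeline: | P0 0-2 | P1 2-6 | P0 6-11 | P2 11-19 | P3 19-31 |
Completion: P0=11  P1=6  P2=19  P3=31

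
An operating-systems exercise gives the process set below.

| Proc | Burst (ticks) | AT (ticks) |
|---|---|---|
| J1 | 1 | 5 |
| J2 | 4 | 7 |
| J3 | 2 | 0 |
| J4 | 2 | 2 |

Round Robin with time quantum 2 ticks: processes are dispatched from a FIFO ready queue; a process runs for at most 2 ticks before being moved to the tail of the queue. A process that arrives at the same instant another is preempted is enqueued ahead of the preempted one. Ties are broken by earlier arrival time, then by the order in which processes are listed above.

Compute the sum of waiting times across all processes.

0

Timeline: | J3 0-2 | J4 2-4 | idle 4-5 | J1 5-6 | idle 6-7 | J2 7-11 |
Completion: J1=6  J2=11  J3=2  J4=4
Turnaround (C−A): J1=1  J2=4  J3=2  J4=2
Waiting = turnaround − burst: J1=0, J2=0, J3=0, J4=0
Total waiting = 0 + 0 + 0 + 0 = 0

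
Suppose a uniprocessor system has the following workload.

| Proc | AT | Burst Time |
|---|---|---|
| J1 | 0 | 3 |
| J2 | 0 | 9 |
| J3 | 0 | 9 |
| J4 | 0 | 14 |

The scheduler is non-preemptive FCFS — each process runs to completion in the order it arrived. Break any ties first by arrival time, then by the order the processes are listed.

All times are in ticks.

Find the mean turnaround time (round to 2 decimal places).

Timeline: | J1 0-3 | J2 3-12 | J3 12-21 | J4 21-35 |
Completion: J1=3  J2=12  J3=21  J4=35
Turnaround (C−A): J1=3  J2=12  J3=21  J4=35
Turnaround times: J1=3, J2=12, J3=21, J4=35
Average turnaround = (3+12+21+35) / 4 = 71/4 = 17.75

17.75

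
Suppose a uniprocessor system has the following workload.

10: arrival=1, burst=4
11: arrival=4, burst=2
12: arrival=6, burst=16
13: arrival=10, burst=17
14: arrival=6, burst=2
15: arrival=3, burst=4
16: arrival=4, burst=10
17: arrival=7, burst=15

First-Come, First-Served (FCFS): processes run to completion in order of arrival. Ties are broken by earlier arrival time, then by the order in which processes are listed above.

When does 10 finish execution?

5

Timeline: | idle 0-1 | 10 1-5 | 15 5-9 | 11 9-11 | 16 11-21 | 12 21-37 | 14 37-39 | 17 39-54 | 13 54-71 |
Completion: 10=5  11=11  12=37  13=71  14=39  15=9  16=21  17=54
Turnaround (C−A): 10=4  11=7  12=31  13=61  14=33  15=6  16=17  17=47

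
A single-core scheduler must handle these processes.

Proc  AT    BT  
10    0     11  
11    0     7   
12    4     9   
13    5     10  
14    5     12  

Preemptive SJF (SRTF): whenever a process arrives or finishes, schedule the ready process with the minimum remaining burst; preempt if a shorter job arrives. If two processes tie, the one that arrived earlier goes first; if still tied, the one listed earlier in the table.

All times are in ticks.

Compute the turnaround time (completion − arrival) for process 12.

12

Timeline: | 11 0-7 | 12 7-16 | 13 16-26 | 10 26-37 | 14 37-49 |
Completion: 10=37  11=7  12=16  13=26  14=49
Turnaround(12) = completion − arrival = 16 − 4 = 12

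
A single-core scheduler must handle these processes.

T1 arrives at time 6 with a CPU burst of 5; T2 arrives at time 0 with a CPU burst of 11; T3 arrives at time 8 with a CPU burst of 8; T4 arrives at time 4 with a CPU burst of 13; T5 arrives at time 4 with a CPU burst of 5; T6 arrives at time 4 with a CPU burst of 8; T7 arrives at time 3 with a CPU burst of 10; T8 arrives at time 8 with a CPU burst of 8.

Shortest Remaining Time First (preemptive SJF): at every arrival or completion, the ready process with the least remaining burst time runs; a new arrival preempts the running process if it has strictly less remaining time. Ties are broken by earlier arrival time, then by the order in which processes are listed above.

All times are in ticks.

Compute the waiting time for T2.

10

Gantt: | T2 0-4 | T5 4-9 | T1 9-14 | T2 14-21 | T6 21-29 | T3 29-37 | T8 37-45 | T7 45-55 | T4 55-68 |
Completion: T1=14  T2=21  T3=37  T4=68  T5=9  T6=29  T7=55  T8=45
Turnaround (C−A): T1=8  T2=21  T3=29  T4=64  T5=5  T6=25  T7=52  T8=37
Waiting(T2) = turnaround − burst = 21 − 11 = 10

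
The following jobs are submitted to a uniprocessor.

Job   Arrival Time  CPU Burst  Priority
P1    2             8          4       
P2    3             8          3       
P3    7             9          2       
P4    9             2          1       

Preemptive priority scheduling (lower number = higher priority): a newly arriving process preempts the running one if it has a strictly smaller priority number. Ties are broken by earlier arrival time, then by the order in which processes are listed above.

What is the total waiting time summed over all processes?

32

Timeline: | idle 0-2 | P1 2-3 | P2 3-7 | P3 7-9 | P4 9-11 | P3 11-18 | P2 18-22 | P1 22-29 |
Completion: P1=29  P2=22  P3=18  P4=11
Waiting = turnaround − burst: P1=19, P2=11, P3=2, P4=0
Total waiting = 19 + 11 + 2 + 0 = 32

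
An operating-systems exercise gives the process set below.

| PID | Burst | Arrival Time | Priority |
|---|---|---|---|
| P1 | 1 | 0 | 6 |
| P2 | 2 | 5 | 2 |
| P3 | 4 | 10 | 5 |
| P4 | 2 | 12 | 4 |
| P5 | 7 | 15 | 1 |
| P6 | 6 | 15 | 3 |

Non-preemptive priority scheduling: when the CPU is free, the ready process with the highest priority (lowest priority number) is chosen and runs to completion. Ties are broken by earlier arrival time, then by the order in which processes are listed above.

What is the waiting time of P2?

Timeline: | P1 0-1 | idle 1-5 | P2 5-7 | idle 7-10 | P3 10-14 | P4 14-16 | P5 16-23 | P6 23-29 |
Completion: P1=1  P2=7  P3=14  P4=16  P5=23  P6=29
Turnaround (C−A): P1=1  P2=2  P3=4  P4=4  P5=8  P6=14
Waiting(P2) = turnaround − burst = 2 − 2 = 0

0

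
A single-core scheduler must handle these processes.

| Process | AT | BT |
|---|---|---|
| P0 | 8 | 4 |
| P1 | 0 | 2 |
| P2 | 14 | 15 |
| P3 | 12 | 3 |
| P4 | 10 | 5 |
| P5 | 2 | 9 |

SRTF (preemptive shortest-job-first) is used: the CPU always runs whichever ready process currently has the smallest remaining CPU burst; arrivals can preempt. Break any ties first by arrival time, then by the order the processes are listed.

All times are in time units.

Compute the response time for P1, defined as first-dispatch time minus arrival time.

0

Timeline: | P1 0-2 | P5 2-11 | P0 11-15 | P3 15-18 | P4 18-23 | P2 23-38 |
Completion: P0=15  P1=2  P2=38  P3=18  P4=23  P5=11
Turnaround (C−A): P0=7  P1=2  P2=24  P3=6  P4=13  P5=9
Response(P1) = first start − arrival = 0 − 0 = 0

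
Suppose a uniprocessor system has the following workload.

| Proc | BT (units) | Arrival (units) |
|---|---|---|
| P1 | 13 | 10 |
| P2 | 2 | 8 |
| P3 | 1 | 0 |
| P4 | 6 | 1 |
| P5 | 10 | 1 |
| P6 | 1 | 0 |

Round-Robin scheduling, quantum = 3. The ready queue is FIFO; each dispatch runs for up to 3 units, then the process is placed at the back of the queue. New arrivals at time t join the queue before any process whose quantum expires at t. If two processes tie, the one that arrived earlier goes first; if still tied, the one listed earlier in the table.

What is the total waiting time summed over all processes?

33

Gantt: | P3 0-1 | P6 1-2 | P4 2-5 | P5 5-8 | P4 8-11 | P2 11-13 | P5 13-16 | P1 16-19 | P5 19-22 | P1 22-25 | P5 25-26 | P1 26-33 |
Completion: P1=33  P2=13  P3=1  P4=11  P5=26  P6=2
Waiting = turnaround − burst: P1=10, P2=3, P3=0, P4=4, P5=15, P6=1
Total waiting = 10 + 3 + 0 + 4 + 15 + 1 = 33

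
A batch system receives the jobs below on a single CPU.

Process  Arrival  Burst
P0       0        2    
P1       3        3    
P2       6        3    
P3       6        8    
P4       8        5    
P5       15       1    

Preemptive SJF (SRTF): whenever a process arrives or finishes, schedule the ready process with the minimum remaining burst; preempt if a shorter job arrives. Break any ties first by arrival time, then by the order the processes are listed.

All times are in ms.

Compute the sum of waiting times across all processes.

10

Gantt: | P0 0-2 | idle 2-3 | P1 3-6 | P2 6-9 | P4 9-14 | P3 14-15 | P5 15-16 | P3 16-23 |
Completion: P0=2  P1=6  P2=9  P3=23  P4=14  P5=16
Waiting = turnaround − burst: P0=0, P1=0, P2=0, P3=9, P4=1, P5=0
Total waiting = 0 + 0 + 0 + 9 + 1 + 0 = 10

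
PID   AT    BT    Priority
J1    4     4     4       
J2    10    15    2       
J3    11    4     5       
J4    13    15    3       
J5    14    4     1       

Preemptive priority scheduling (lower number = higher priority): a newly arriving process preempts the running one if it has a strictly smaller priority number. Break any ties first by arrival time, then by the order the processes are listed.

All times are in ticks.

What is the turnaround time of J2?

19

Timeline: | idle 0-4 | J1 4-8 | idle 8-10 | J2 10-14 | J5 14-18 | J2 18-29 | J4 29-44 | J3 44-48 |
Completion: J1=8  J2=29  J3=48  J4=44  J5=18
Turnaround (C−A): J1=4  J2=19  J3=37  J4=31  J5=4
Turnaround(J2) = completion − arrival = 29 − 10 = 19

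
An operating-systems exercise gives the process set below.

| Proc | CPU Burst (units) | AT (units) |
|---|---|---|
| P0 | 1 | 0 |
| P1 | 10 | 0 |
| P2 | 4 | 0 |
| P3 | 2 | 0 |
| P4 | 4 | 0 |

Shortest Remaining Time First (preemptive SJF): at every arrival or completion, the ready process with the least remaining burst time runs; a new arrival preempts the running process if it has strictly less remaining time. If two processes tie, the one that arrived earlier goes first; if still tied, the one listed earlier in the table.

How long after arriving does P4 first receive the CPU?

Timeline: | P0 0-1 | P3 1-3 | P2 3-7 | P4 7-11 | P1 11-21 |
Completion: P0=1  P1=21  P2=7  P3=3  P4=11
Turnaround (C−A): P0=1  P1=21  P2=7  P3=3  P4=11
Response(P4) = first start − arrival = 7 − 0 = 7

7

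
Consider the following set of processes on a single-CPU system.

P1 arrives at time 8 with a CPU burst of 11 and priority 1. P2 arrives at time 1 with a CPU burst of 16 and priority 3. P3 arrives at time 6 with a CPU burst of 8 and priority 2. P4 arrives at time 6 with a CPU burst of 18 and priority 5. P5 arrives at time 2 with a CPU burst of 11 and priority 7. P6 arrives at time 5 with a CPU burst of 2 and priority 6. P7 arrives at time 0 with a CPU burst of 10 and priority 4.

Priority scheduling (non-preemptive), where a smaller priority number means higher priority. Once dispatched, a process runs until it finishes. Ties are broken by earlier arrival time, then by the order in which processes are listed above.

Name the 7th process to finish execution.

Schedule: | P7 0-10 | P1 10-21 | P3 21-29 | P2 29-45 | P4 45-63 | P6 63-65 | P5 65-76 |
Completion: P1=21  P2=45  P3=29  P4=63  P5=76  P6=65  P7=10
Finish order: P7 → P1 → P3 → P2 → P4 → P6 → P5

P5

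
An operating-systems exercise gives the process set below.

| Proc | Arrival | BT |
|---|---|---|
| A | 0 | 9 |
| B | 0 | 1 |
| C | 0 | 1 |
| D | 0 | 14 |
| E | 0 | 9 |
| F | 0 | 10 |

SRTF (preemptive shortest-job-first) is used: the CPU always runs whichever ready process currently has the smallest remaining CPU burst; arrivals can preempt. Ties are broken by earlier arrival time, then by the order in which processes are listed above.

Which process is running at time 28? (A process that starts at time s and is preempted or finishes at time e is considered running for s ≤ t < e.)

Gantt: | B 0-1 | C 1-2 | A 2-11 | E 11-20 | F 20-30 | D 30-44 |
Completion: A=11  B=1  C=2  D=44  E=20  F=30

F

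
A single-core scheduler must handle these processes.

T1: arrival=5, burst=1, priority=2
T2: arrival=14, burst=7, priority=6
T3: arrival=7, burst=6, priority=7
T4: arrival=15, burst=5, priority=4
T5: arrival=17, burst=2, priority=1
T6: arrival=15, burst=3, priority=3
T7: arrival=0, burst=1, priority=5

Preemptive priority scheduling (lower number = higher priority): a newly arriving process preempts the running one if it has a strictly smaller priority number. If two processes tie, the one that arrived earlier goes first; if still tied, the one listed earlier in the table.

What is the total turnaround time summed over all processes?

42

Gantt: | T7 0-1 | idle 1-5 | T1 5-6 | idle 6-7 | T3 7-13 | idle 13-14 | T2 14-15 | T6 15-17 | T5 17-19 | T6 19-20 | T4 20-25 | T2 25-31 |
Completion: T1=6  T2=31  T3=13  T4=25  T5=19  T6=20  T7=1
Turnaround = completion − arrival: T1=1, T2=17, T3=6, T4=10, T5=2, T6=5, T7=1
Total turnaround = 1 + 17 + 6 + 10 + 2 + 5 + 1 = 42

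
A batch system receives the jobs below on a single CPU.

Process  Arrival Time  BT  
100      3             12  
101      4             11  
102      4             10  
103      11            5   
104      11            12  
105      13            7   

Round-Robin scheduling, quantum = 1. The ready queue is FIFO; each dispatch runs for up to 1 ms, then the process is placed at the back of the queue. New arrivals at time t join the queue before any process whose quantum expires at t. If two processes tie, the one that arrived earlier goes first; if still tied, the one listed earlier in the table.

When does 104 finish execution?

Gantt: | idle 0-3 | 100 3-4 | 101 4-5 | 102 5-6 | 100 6-7 | 101 7-8 | 102 8-9 | 100 9-10 | 101 10-11 | 102 11-12 | 100 12-13 | 103 13-14 | 104 14-15 | 101 15-16 | 102 16-17 | 105 17-18 | 100 18-19 | 103 19-20 | 104 20-21 | 101 21-22 | 102 22-23 | 105 23-24 | 100 24-25 | 103 25-26 | 104 26-27 | 101 27-28 | 102 28-29 | 105 29-30 | 100 30-31 | 103 31-32 | 104 32-33 | 101 33-34 | 102 34-35 | 105 35-36 | 100 36-37 | 103 37-38 | 104 38-39 | 101 39-40 | 102 40-41 | 105 41-42 | 100 42-43 | 104 43-44 | 101 44-45 | 102 45-46 | 105 46-47 | 100 47-48 | 104 48-49 | 101 49-50 | 102 50-51 | 105 51-52 | 100 52-53 | 104 53-54 | 101 54-55 | 100 55-56 | 104 56-60 |
Completion: 100=56  101=55  102=51  103=38  104=60  105=52
Turnaround (C−A): 100=53  101=51  102=47  103=27  104=49  105=39

60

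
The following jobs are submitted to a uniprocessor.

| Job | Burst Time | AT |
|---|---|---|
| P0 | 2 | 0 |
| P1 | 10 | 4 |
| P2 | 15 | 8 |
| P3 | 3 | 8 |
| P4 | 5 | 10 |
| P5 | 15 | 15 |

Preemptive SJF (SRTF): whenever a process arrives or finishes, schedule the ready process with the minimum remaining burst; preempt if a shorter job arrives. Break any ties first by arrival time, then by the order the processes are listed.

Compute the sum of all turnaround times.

95

Gantt: | P0 0-2 | idle 2-4 | P1 4-8 | P3 8-11 | P4 11-16 | P1 16-22 | P2 22-37 | P5 37-52 |
Completion: P0=2  P1=22  P2=37  P3=11  P4=16  P5=52
Turnaround (C−A): P0=2  P1=18  P2=29  P3=3  P4=6  P5=37
Turnaround = completion − arrival: P0=2, P1=18, P2=29, P3=3, P4=6, P5=37
Total turnaround = 2 + 18 + 29 + 3 + 6 + 37 = 95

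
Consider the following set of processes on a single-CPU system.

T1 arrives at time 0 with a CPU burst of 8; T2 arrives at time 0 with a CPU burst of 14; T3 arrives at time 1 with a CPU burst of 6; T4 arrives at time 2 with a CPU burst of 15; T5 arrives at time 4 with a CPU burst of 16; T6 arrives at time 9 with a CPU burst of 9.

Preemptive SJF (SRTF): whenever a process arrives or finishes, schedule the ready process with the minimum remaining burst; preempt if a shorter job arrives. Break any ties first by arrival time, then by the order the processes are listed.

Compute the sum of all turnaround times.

Timeline: | T1 0-1 | T3 1-7 | T1 7-14 | T6 14-23 | T2 23-37 | T4 37-52 | T5 52-68 |
Completion: T1=14  T2=37  T3=7  T4=52  T5=68  T6=23
Turnaround (C−A): T1=14  T2=37  T3=6  T4=50  T5=64  T6=14
Turnaround = completion − arrival: T1=14, T2=37, T3=6, T4=50, T5=64, T6=14
Total turnaround = 14 + 37 + 6 + 50 + 64 + 14 = 185

185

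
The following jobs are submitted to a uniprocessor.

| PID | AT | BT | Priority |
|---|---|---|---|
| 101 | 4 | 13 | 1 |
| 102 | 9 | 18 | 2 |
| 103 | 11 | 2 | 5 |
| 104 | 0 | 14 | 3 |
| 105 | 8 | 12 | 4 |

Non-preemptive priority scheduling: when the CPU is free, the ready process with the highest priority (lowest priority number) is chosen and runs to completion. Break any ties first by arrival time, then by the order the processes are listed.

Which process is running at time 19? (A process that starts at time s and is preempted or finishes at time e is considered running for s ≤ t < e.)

Gantt: | 104 0-14 | 101 14-27 | 102 27-45 | 105 45-57 | 103 57-59 |
Completion: 101=27  102=45  103=59  104=14  105=57
Turnaround (C−A): 101=23  102=36  103=48  104=14  105=49

101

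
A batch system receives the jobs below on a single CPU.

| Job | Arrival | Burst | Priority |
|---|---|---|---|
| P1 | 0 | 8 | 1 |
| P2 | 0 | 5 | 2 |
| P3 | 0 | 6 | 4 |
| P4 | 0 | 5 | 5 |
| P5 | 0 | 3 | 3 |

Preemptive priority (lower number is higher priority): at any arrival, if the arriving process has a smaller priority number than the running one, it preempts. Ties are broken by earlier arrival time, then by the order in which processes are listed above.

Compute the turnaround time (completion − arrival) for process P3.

Gantt: | P1 0-8 | P2 8-13 | P5 13-16 | P3 16-22 | P4 22-27 |
Completion: P1=8  P2=13  P3=22  P4=27  P5=16
Turnaround(P3) = completion − arrival = 22 − 0 = 22

22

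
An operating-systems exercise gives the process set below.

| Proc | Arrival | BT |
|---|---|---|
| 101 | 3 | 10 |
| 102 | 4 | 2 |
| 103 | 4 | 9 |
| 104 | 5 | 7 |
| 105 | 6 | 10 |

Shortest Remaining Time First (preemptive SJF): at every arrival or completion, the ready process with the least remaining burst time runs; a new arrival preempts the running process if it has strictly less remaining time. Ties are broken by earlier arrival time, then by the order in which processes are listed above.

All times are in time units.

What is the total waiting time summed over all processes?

53

Timeline: | idle 0-3 | 101 3-4 | 102 4-6 | 104 6-13 | 101 13-22 | 103 22-31 | 105 31-41 |
Completion: 101=22  102=6  103=31  104=13  105=41
Turnaround (C−A): 101=19  102=2  103=27  104=8  105=35
Waiting = turnaround − burst: 101=9, 102=0, 103=18, 104=1, 105=25
Total waiting = 9 + 0 + 18 + 1 + 25 = 53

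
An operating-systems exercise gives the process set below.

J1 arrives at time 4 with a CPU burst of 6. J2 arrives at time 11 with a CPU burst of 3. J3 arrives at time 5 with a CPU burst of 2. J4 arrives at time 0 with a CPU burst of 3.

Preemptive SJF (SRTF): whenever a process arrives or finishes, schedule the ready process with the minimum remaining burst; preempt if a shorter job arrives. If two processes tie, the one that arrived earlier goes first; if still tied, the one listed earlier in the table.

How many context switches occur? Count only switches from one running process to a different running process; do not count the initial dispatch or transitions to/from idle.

3

Schedule: | J4 0-3 | idle 3-4 | J1 4-5 | J3 5-7 | J1 7-12 | J2 12-15 |
Completion: J1=12  J2=15  J3=7  J4=3
Turnaround (C−A): J1=8  J2=4  J3=2  J4=3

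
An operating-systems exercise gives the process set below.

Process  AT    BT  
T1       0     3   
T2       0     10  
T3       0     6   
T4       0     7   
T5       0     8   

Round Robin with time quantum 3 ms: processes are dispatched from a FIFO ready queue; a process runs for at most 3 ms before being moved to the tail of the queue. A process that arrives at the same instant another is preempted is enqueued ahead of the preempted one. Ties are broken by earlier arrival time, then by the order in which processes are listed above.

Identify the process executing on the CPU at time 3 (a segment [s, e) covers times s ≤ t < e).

Gantt: | T1 0-3 | T2 3-6 | T3 6-9 | T4 9-12 | T5 12-15 | T2 15-18 | T3 18-21 | T4 21-24 | T5 24-27 | T2 27-30 | T4 30-31 | T5 31-33 | T2 33-34 |
Completion: T1=3  T2=34  T3=21  T4=31  T5=33
Turnaround (C−A): T1=3  T2=34  T3=21  T4=31  T5=33

T2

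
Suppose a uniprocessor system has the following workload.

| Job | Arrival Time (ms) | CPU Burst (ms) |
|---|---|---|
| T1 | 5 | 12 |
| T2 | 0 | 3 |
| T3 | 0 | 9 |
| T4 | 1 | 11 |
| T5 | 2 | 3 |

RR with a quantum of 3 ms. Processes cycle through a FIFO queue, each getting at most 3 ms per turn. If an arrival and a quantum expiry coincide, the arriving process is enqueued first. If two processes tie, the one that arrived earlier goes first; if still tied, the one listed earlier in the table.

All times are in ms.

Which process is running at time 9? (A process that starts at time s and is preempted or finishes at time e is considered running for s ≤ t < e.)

T5

Gantt: | T2 0-3 | T3 3-6 | T4 6-9 | T5 9-12 | T1 12-15 | T3 15-18 | T4 18-21 | T1 21-24 | T3 24-27 | T4 27-30 | T1 30-33 | T4 33-35 | T1 35-38 |
Completion: T1=38  T2=3  T3=27  T4=35  T5=12
Turnaround (C−A): T1=33  T2=3  T3=27  T4=34  T5=10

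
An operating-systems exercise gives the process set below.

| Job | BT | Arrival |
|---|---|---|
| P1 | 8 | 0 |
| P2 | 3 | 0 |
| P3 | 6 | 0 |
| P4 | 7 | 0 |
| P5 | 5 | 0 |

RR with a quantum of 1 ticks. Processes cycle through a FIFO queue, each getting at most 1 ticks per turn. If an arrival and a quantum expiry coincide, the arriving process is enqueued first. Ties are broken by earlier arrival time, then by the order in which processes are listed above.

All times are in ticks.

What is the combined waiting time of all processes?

88

Timeline: | P1 0-1 | P2 1-2 | P3 2-3 | P4 3-4 | P5 4-5 | P1 5-6 | P2 6-7 | P3 7-8 | P4 8-9 | P5 9-10 | P1 10-11 | P2 11-12 | P3 12-13 | P4 13-14 | P5 14-15 | P1 15-16 | P3 16-17 | P4 17-18 | P5 18-19 | P1 19-20 | P3 20-21 | P4 21-22 | P5 22-23 | P1 23-24 | P3 24-25 | P4 25-26 | P1 26-27 | P4 27-28 | P1 28-29 |
Completion: P1=29  P2=12  P3=25  P4=28  P5=23
Waiting = turnaround − burst: P1=21, P2=9, P3=19, P4=21, P5=18
Total waiting = 21 + 9 + 19 + 21 + 18 = 88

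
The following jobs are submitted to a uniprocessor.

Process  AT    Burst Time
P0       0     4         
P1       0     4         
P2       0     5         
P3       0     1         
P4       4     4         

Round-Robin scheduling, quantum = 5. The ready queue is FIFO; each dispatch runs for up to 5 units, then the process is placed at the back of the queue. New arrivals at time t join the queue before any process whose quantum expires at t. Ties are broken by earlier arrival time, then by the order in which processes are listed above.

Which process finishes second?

Schedule: | P0 0-4 | P1 4-8 | P2 8-13 | P3 13-14 | P4 14-18 |
Completion: P0=4  P1=8  P2=13  P3=14  P4=18
Finish order: P0 → P1 → P2 → P3 → P4

P1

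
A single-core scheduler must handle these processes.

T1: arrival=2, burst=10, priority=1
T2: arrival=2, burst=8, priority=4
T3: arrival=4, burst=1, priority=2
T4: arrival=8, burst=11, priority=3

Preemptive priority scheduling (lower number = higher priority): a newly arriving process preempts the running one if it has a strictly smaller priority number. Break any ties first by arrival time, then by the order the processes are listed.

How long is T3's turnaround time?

Schedule: | idle 0-2 | T1 2-12 | T3 12-13 | T4 13-24 | T2 24-32 |
Completion: T1=12  T2=32  T3=13  T4=24
Turnaround(T3) = completion − arrival = 13 − 4 = 9

9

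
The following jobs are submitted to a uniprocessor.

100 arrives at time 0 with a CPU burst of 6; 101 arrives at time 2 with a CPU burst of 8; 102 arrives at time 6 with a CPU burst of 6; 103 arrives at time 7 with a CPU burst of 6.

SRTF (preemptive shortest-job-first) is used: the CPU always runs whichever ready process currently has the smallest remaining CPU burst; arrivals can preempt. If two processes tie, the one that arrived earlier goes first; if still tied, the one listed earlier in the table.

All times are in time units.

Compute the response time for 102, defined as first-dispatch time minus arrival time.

Timeline: | 100 0-6 | 102 6-12 | 103 12-18 | 101 18-26 |
Completion: 100=6  101=26  102=12  103=18
Turnaround (C−A): 100=6  101=24  102=6  103=11
Response(102) = first start − arrival = 6 − 6 = 0

0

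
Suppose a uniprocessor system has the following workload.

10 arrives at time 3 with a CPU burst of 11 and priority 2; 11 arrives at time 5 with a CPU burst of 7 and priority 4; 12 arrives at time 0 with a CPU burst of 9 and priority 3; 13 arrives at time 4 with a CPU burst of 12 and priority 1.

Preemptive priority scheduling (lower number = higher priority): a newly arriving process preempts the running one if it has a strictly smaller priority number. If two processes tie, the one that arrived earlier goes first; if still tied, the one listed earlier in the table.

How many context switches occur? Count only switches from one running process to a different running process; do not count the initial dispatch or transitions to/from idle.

5

Gantt: | 12 0-3 | 10 3-4 | 13 4-16 | 10 16-26 | 12 26-32 | 11 32-39 |
Completion: 10=26  11=39  12=32  13=16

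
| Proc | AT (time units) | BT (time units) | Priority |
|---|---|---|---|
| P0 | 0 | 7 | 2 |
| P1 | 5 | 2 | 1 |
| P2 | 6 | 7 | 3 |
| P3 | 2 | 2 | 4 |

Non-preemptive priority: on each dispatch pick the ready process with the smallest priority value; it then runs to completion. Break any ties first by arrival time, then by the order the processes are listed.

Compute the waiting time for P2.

3

Timeline: | P0 0-7 | P1 7-9 | P2 9-16 | P3 16-18 |
Completion: P0=7  P1=9  P2=16  P3=18
Waiting(P2) = turnaround − burst = 10 − 7 = 3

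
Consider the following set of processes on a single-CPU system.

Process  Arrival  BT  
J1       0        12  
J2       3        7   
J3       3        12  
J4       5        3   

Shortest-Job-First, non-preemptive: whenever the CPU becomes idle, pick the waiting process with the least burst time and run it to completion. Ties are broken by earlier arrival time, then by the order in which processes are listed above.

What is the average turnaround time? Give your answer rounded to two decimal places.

18.00

Gantt: | J1 0-12 | J4 12-15 | J2 15-22 | J3 22-34 |
Completion: J1=12  J2=22  J3=34  J4=15
Turnaround (C−A): J1=12  J2=19  J3=31  J4=10
Turnaround times: J1=12, J2=19, J3=31, J4=10
Average turnaround = (12+19+31+10) / 4 = 72/4 = 18.00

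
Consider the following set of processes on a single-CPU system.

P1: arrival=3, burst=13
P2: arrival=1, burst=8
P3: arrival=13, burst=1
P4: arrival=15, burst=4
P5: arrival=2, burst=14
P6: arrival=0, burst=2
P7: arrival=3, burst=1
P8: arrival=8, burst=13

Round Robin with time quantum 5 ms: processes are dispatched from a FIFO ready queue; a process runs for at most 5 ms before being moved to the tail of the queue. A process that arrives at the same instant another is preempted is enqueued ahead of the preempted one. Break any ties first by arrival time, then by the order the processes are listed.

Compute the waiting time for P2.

Timeline: | P6 0-2 | P2 2-7 | P5 7-12 | P1 12-17 | P7 17-18 | P2 18-21 | P8 21-26 | P5 26-31 | P3 31-32 | P4 32-36 | P1 36-41 | P8 41-46 | P5 46-50 | P1 50-53 | P8 53-56 |
Completion: P1=53  P2=21  P3=32  P4=36  P5=50  P6=2  P7=18  P8=56
Waiting(P2) = turnaround − burst = 20 − 8 = 12

12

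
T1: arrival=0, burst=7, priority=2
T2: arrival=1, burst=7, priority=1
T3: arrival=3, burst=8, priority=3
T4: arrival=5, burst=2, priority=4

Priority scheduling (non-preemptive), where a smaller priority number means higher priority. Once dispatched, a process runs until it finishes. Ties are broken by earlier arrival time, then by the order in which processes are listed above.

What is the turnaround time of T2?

Timeline: | T1 0-7 | T2 7-14 | T3 14-22 | T4 22-24 |
Completion: T1=7  T2=14  T3=22  T4=24
Turnaround(T2) = completion − arrival = 14 − 1 = 13

13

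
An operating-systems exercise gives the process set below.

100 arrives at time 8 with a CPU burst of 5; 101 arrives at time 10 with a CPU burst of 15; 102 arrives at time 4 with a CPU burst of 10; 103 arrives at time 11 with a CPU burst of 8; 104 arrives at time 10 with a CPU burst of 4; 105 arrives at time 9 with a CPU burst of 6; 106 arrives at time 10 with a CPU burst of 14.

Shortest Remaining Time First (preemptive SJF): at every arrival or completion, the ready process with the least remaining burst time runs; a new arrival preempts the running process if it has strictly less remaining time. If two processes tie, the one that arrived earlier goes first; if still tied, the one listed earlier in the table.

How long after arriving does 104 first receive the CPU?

Timeline: | idle 0-4 | 102 4-8 | 100 8-13 | 104 13-17 | 102 17-23 | 105 23-29 | 103 29-37 | 106 37-51 | 101 51-66 |
Completion: 100=13  101=66  102=23  103=37  104=17  105=29  106=51
Turnaround (C−A): 100=5  101=56  102=19  103=26  104=7  105=20  106=41
Response(104) = first start − arrival = 13 − 10 = 3

3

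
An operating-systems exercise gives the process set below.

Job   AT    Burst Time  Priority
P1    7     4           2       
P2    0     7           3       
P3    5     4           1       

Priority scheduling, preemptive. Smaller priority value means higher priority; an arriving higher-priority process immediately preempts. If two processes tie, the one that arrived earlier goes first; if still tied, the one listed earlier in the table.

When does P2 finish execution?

Gantt: | P2 0-5 | P3 5-9 | P1 9-13 | P2 13-15 |
Completion: P1=13  P2=15  P3=9
Turnaround (C−A): P1=6  P2=15  P3=4

15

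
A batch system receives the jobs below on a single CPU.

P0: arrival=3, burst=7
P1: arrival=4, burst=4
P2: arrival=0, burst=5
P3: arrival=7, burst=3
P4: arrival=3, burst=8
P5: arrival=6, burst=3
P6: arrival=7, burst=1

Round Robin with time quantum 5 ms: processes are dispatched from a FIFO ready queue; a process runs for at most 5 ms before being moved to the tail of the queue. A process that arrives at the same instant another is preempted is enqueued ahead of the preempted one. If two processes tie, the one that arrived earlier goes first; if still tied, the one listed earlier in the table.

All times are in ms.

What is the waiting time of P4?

20

Gantt: | P2 0-5 | P0 5-10 | P4 10-15 | P1 15-19 | P5 19-22 | P3 22-25 | P6 25-26 | P0 26-28 | P4 28-31 |
Completion: P0=28  P1=19  P2=5  P3=25  P4=31  P5=22  P6=26
Turnaround (C−A): P0=25  P1=15  P2=5  P3=18  P4=28  P5=16  P6=19
Waiting(P4) = turnaround − burst = 28 − 8 = 20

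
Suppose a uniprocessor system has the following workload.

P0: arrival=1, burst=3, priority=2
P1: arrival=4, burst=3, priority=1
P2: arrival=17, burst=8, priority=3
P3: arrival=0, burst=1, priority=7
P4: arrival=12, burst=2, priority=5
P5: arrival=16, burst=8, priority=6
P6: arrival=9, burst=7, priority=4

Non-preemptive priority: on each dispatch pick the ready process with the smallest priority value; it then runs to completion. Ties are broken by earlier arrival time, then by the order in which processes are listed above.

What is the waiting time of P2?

Gantt: | P3 0-1 | P0 1-4 | P1 4-7 | idle 7-9 | P6 9-16 | P4 16-18 | P2 18-26 | P5 26-34 |
Completion: P0=4  P1=7  P2=26  P3=1  P4=18  P5=34  P6=16
Waiting(P2) = turnaround − burst = 9 − 8 = 1

1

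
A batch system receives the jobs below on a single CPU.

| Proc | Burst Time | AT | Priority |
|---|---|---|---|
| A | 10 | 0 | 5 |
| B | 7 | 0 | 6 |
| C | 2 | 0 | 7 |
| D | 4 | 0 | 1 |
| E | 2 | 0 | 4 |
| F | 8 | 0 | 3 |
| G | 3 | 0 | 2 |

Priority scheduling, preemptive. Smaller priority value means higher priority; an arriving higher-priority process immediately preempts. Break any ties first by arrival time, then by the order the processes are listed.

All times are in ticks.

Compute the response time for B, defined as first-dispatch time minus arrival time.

27

Timeline: | D 0-4 | G 4-7 | F 7-15 | E 15-17 | A 17-27 | B 27-34 | C 34-36 |
Completion: A=27  B=34  C=36  D=4  E=17  F=15  G=7
Response(B) = first start − arrival = 27 − 0 = 27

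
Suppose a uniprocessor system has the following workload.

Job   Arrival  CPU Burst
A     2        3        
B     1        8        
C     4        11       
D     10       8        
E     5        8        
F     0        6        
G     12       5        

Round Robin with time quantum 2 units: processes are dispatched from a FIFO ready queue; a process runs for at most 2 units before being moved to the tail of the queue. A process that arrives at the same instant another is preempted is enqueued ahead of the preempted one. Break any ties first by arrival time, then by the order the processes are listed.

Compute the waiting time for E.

31

Gantt: | F 0-2 | B 2-4 | A 4-6 | F 6-8 | C 8-10 | B 10-12 | E 12-14 | A 14-15 | F 15-17 | D 17-19 | C 19-21 | G 21-23 | B 23-25 | E 25-27 | D 27-29 | C 29-31 | G 31-33 | B 33-35 | E 35-37 | D 37-39 | C 39-41 | G 41-42 | E 42-44 | D 44-46 | C 46-49 |
Completion: A=15  B=35  C=49  D=46  E=44  F=17  G=42
Waiting(E) = turnaround − burst = 39 − 8 = 31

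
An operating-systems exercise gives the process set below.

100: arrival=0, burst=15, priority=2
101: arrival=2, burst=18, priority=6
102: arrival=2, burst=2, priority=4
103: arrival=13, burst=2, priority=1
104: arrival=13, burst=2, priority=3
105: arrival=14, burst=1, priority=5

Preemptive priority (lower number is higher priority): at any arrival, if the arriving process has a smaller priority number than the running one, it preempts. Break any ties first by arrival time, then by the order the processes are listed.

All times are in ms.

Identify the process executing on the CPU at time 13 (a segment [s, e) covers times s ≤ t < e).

Schedule: | 100 0-13 | 103 13-15 | 100 15-17 | 104 17-19 | 102 19-21 | 105 21-22 | 101 22-40 |
Completion: 100=17  101=40  102=21  103=15  104=19  105=22
Turnaround (C−A): 100=17  101=38  102=19  103=2  104=6  105=8

103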